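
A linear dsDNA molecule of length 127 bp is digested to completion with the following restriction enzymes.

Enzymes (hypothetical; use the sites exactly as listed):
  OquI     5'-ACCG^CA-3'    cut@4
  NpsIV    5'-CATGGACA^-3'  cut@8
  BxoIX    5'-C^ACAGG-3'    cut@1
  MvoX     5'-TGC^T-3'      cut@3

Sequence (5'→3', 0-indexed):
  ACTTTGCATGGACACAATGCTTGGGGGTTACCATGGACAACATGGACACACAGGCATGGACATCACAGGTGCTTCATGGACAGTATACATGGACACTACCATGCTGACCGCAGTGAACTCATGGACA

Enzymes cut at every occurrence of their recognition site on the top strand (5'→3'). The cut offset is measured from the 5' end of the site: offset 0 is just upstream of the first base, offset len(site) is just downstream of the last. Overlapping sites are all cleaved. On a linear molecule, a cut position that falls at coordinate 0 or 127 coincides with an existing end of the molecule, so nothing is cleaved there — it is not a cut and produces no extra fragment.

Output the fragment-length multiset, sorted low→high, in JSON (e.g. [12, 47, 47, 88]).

[1,2,6,6,8,9,9,10,13,13,14,17,19]

Per-enzyme occurrences:
  OquI ACCGCA/4: at [106] ⇒ [110]
  NpsIV CATGGACA/8: at [6, 31, 40, 54, 74, 87, 119] ⇒ [14, 39, 48, 62, 82, 95] (position 127 is a terminus of the linear molecule — no cut)
  BxoIX CACAGG/1: at [48, 63] ⇒ [49, 64]
  MvoX TGCT/3: at [17, 69, 101] ⇒ [20, 72, 104]

Pooled cuts: [14, 20, 39, 48, 49, 62, 64, 72, 82, 95, 104, 110]

Fragments:
  [0,14): 14 bp
  [14,20): 6 bp
  [20,39): 19 bp
  [39,48): 9 bp
  [48,49): 1 bp
  [49,62): 13 bp
  [62,64): 2 bp
  [64,72): 8 bp
  [72,82): 10 bp
  [82,95): 13 bp
  [95,104): 9 bp
  [104,110): 6 bp
  [110,127): 17 bp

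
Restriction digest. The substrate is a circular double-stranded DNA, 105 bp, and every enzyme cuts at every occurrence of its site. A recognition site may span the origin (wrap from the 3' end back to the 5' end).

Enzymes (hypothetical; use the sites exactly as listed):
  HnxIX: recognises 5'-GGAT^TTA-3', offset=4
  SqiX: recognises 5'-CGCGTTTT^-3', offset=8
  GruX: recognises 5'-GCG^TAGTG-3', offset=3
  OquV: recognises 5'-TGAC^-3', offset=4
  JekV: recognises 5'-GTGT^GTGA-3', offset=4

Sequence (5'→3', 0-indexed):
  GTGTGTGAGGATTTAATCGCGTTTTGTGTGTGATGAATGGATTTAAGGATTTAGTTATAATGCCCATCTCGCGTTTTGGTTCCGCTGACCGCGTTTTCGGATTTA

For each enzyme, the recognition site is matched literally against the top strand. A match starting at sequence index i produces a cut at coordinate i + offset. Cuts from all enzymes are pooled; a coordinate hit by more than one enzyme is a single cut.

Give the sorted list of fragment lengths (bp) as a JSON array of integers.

[4,5,7,8,8,8,12,13,13,27]

Scan for sites:
  HnxIX GGATTTA/4: at [8, 38, 46, 98] ⇒ [12, 42, 50, 102]
  SqiX CGCGTTTT/8: at [17, 69, 89] ⇒ [25, 77, 97]
  GruX (GCGTAGTG, off=3): no sites
  OquV TGAC/4: at [85] ⇒ [89]
  JekV GTGTGTGA/4: at [0, 25] ⇒ [4, 29]

Pooled cuts: [4, 12, 25, 29, 42, 50, 77, 89, 97, 102]

Fragment lengths:
  4→12: 8 bp
  12→25: 13 bp
  25→29: 4 bp
  29→42: 13 bp
  42→50: 8 bp
  50→77: 27 bp
  77→89: 12 bp
  89→97: 8 bp
  97→102: 5 bp
  102→4 (wrap): 105-102+4 = 7 bp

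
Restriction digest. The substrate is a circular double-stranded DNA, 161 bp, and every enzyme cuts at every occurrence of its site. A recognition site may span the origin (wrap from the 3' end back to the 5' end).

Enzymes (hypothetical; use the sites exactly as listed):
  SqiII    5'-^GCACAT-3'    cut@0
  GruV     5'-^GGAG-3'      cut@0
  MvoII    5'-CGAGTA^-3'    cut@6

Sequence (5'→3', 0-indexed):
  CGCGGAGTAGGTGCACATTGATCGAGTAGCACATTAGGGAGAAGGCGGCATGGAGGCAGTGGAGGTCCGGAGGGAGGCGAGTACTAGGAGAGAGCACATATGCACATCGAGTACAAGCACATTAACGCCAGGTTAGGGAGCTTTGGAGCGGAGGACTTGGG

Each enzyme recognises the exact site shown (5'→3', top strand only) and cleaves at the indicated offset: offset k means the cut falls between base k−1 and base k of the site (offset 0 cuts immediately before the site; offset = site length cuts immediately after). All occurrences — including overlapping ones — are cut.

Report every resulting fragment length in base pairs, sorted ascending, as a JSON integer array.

Per-enzyme occurrences:
  SqiII GCACAT/0: at [12, 28, 93, 101, 116] ⇒ [12, 28, 93, 101, 116]
  GruV GGAG/0: at [3, 37, 51, 60, 68, 72, 86, 136, 144, 149] ⇒ [3, 37, 51, 60, 68, 72, 86, 136, 144, 149]
  MvoII CGAGTA/6: at [22, 77, 107] ⇒ [28, 83, 113]

Pooled cuts: [3, 12, 28, 37, 51, 60, 68, 72, 83, 86, 93, 101, 113, 116, 136, 144, 149]

Fragment lengths:
  3→12: 9 bp
  12→28: 16 bp
  28→37: 9 bp
  37→51: 14 bp
  51→60: 9 bp
  60→68: 8 bp
  68→72: 4 bp
  72→83: 11 bp
  83→86: 3 bp
  86→93: 7 bp
  93→101: 8 bp
  101→113: 12 bp
  113→116: 3 bp
  116→136: 20 bp
  136→144: 8 bp
  144→149: 5 bp
  149→3 (wrap): 161-149+3 = 15 bp

[3,3,4,5,7,8,8,8,9,9,9,11,12,14,15,16,20]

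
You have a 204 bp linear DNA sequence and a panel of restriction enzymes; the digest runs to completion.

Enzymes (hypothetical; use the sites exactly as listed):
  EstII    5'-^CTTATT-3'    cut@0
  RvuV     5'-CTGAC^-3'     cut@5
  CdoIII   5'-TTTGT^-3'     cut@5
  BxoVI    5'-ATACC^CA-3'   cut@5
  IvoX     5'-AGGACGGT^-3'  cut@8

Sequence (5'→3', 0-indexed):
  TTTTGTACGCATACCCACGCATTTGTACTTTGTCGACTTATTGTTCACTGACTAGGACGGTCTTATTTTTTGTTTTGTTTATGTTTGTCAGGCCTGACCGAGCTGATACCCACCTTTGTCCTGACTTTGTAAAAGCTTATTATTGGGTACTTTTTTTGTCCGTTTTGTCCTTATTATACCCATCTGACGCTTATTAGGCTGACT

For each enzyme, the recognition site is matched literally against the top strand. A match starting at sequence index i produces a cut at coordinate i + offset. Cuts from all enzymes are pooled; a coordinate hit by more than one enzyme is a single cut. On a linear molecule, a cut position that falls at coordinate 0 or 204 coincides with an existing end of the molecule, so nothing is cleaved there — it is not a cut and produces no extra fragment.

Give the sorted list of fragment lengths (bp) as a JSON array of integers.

Site scan:
  EstII (CTTATT, off=0): starts [36, 61, 135, 169, 189] → cuts [36, 61, 135, 169, 189]
  RvuV (CTGAC, off=5): starts [47, 93, 120, 183, 198] → cuts [52, 98, 125, 188, 203]
  CdoIII (TTTGT, off=5): starts [1, 21, 28, 68, 73, 83, 114, 125, 154, 163] → cuts [6, 26, 33, 73, 78, 88, 119, 130, 159, 168]
  BxoVI (ATACCCA, off=5): starts [10, 105, 175] → cuts [15, 110, 180]
  IvoX (AGGACGGT, off=8): starts [53] → cuts [61]

Pooled cuts: [6, 15, 26, 33, 36, 52, 61, 73, 78, 88, 98, 110, 119, 125, 130, 135, 159, 168, 169, 180, 188, 189, 203]

Fragment lengths:
  [0,6): 6 bp
  [6,15): 9 bp
  [15,26): 11 bp
  [26,33): 7 bp
  [33,36): 3 bp
  [36,52): 16 bp
  [52,61): 9 bp
  [61,73): 12 bp
  [73,78): 5 bp
  [78,88): 10 bp
  [88,98): 10 bp
  [98,110): 12 bp
  [110,119): 9 bp
  [119,125): 6 bp
  [125,130): 5 bp
  [130,135): 5 bp
  [135,159): 24 bp
  [159,168): 9 bp
  [168,169): 1 bp
  [169,180): 11 bp
  [180,188): 8 bp
  [188,189): 1 bp
  [189,203): 14 bp
  [203,204): 1 bp

[1,1,1,3,5,5,5,6,6,7,8,9,9,9,9,10,10,11,11,12,12,14,16,24]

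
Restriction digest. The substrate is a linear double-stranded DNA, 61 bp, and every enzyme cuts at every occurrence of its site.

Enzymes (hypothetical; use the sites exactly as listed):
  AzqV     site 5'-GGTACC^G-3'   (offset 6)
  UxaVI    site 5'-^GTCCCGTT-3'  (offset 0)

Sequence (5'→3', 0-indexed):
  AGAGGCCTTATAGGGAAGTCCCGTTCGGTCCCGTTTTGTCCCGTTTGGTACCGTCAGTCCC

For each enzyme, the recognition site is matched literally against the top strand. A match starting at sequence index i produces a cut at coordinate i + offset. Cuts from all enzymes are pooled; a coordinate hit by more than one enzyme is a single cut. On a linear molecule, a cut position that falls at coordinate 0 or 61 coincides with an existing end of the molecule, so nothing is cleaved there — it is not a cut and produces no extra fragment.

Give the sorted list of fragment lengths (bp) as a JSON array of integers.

Scan for sites:
  AzqV GGTACCG/6: at [46] ⇒ [52]
  UxaVI GTCCCGTT/0: at [17, 27, 37] ⇒ [17, 27, 37]

All cut coordinates (distinct, sorted): [17, 27, 37, 52]

Fragment lengths:
  [0,17): 17 bp
  [17,27): 10 bp
  [27,37): 10 bp
  [37,52): 15 bp
  [52,61): 9 bp

[9,10,10,15,17]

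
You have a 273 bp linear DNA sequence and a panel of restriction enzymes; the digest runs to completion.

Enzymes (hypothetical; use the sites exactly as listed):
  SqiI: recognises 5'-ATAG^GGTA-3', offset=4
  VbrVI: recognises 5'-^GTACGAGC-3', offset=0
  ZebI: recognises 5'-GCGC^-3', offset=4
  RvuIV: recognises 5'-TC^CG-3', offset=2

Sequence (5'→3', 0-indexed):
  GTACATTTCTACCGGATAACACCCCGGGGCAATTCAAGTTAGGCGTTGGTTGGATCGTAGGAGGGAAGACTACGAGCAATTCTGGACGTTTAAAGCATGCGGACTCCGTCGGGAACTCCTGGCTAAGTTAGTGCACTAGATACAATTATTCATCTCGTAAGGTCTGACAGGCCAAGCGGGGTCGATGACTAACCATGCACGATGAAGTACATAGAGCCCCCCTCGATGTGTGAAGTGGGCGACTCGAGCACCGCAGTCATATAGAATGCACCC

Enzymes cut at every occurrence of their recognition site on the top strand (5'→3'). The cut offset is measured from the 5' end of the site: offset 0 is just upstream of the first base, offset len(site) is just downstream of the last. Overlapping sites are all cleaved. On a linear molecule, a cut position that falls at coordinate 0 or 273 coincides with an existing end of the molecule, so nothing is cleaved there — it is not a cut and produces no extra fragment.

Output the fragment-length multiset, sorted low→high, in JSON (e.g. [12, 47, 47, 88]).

[106,167]

Per-enzyme occurrences:
  SqiI (ATAGGGTA, off=4): no sites
  VbrVI (GTACGAGC, off=0): no sites
  ZebI (GCGC, off=4): no sites
  RvuIV TCCG/2: at [104] ⇒ [106]

All cut coordinates (distinct, sorted): [106]

Fragment lengths:
  [0,106): 106 bp
  [106,273): 167 bp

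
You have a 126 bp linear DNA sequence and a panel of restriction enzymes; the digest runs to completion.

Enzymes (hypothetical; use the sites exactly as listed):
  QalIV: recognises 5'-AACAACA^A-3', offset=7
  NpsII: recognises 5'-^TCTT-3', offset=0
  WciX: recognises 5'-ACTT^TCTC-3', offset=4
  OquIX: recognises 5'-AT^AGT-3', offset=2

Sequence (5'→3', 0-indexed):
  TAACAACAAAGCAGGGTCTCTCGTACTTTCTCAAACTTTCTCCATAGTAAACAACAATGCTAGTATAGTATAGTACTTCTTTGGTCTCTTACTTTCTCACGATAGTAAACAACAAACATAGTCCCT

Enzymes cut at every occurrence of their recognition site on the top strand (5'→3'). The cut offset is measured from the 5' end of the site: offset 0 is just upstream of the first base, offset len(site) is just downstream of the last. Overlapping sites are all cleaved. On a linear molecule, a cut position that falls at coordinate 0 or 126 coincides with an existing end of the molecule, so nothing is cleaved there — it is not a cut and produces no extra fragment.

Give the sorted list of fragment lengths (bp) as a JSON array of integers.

Site scan:
  QalIV (AACAACAA, off=7): starts [1, 49, 107] → cuts [8, 56, 114]
  NpsII (TCTT, off=0): starts [77, 86] → cuts [77, 86]
  WciX (ACTTTCTC, off=4): starts [24, 34, 90] → cuts [28, 38, 94]
  OquIX (ATAGT, off=2): starts [43, 64, 69, 101, 117] → cuts [45, 66, 71, 103, 119]

All cut coordinates (distinct, sorted): [8, 28, 38, 45, 56, 66, 71, 77, 86, 94, 103, 114, 119]

Fragment lengths:
  [0,8): 8 bp
  [8,28): 20 bp
  [28,38): 10 bp
  [38,45): 7 bp
  [45,56): 11 bp
  [56,66): 10 bp
  [66,71): 5 bp
  [71,77): 6 bp
  [77,86): 9 bp
  [86,94): 8 bp
  [94,103): 9 bp
  [103,114): 11 bp
  [114,119): 5 bp
  [119,126): 7 bp

[5,5,6,7,7,8,8,9,9,10,10,11,11,20]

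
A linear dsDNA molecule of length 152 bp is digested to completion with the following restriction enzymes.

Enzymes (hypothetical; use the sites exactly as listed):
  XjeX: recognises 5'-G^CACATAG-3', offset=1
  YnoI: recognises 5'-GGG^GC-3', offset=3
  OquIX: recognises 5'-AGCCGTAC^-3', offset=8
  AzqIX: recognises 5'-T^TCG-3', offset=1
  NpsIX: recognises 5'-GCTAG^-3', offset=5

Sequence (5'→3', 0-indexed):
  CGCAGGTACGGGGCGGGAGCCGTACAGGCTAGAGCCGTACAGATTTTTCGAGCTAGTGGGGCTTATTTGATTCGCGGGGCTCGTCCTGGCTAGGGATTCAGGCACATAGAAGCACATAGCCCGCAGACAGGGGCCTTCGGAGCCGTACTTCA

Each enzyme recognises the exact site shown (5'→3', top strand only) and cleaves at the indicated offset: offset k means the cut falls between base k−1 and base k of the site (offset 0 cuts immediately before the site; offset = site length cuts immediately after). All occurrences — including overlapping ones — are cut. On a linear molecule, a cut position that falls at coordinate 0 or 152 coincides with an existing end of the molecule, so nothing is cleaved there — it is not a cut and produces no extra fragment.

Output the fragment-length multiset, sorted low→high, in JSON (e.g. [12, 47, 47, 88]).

Per-enzyme occurrences:
  XjeX (GCACATAG, off=1): starts [101, 111] → cuts [102, 112]
  YnoI (GGGGC, off=3): starts [9, 57, 75, 129] → cuts [12, 60, 78, 132]
  OquIX (AGCCGTAC, off=8): starts [17, 32, 140] → cuts [25, 40, 148]
  AzqIX (TTCG, off=1): starts [46, 70, 135] → cuts [47, 71, 136]
  NpsIX (GCTAG, off=5): starts [27, 51, 88] → cuts [32, 56, 93]

All cut coordinates (distinct, sorted): [12, 25, 32, 40, 47, 56, 60, 71, 78, 93, 102, 112, 132, 136, 148]

Fragments:
  [0,12): 12 bp
  [12,25): 13 bp
  [25,32): 7 bp
  [32,40): 8 bp
  [40,47): 7 bp
  [47,56): 9 bp
  [56,60): 4 bp
  [60,71): 11 bp
  [71,78): 7 bp
  [78,93): 15 bp
  [93,102): 9 bp
  [102,112): 10 bp
  [112,132): 20 bp
  [132,136): 4 bp
  [136,148): 12 bp
  [148,152): 4 bp

[4,4,4,7,7,7,8,9,9,10,11,12,12,13,15,20]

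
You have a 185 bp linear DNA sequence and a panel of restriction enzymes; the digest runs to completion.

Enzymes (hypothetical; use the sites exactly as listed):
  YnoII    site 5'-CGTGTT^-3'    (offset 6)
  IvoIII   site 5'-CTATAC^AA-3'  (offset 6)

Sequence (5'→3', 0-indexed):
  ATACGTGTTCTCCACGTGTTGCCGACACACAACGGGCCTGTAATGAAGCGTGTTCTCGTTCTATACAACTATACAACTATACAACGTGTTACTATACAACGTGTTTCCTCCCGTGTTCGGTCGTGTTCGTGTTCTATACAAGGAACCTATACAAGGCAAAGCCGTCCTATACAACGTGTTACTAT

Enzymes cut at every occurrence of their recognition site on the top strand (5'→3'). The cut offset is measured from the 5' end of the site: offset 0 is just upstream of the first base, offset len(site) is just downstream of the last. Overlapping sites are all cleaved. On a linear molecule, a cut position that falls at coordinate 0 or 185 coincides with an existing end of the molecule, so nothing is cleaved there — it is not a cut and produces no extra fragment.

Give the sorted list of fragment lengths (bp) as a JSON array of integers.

Per-enzyme occurrences:
  YnoII (CGTGTT, off=6): starts [3, 14, 48, 84, 99, 111, 121, 127, 174] → cuts [9, 20, 54, 90, 105, 117, 127, 133, 180]
  IvoIII (CTATACAA, off=6): starts [60, 68, 76, 91, 133, 146, 166] → cuts [66, 74, 82, 97, 139, 152, 172]

All cut coordinates (distinct, sorted): [9, 20, 54, 66, 74, 82, 90, 97, 105, 117, 127, 133, 139, 152, 172, 180]

Fragments:
  [0,9): 9 bp
  [9,20): 11 bp
  [20,54): 34 bp
  [54,66): 12 bp
  [66,74): 8 bp
  [74,82): 8 bp
  [82,90): 8 bp
  [90,97): 7 bp
  [97,105): 8 bp
  [105,117): 12 bp
  [117,127): 10 bp
  [127,133): 6 bp
  [133,139): 6 bp
  [139,152): 13 bp
  [152,172): 20 bp
  [172,180): 8 bp
  [180,185): 5 bp

[5,6,6,7,8,8,8,8,8,9,10,11,12,12,13,20,34]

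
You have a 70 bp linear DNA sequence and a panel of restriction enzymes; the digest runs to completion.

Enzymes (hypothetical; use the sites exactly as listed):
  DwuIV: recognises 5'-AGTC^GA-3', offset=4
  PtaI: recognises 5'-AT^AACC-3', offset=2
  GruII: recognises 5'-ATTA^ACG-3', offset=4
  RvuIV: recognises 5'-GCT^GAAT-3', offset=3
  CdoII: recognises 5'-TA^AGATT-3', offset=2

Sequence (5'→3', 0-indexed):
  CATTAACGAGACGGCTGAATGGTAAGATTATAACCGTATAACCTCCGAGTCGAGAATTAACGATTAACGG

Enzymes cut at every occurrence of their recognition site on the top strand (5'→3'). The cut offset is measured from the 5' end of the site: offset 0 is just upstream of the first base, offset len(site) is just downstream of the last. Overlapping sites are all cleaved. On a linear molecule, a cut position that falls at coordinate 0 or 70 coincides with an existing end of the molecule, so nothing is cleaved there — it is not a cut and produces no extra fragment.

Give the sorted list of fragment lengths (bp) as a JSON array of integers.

Per-enzyme occurrences:
  DwuIV (AGTCGA, off=4): starts [47] → cuts [51]
  PtaI (ATAACC, off=2): starts [29, 37] → cuts [31, 39]
  GruII (ATTAACG, off=4): starts [1, 55, 62] → cuts [5, 59, 66]
  RvuIV (GCTGAAT, off=3): starts [13] → cuts [16]
  CdoII (TAAGATT, off=2): starts [22] → cuts [24]

Pooled cuts: [5, 16, 24, 31, 39, 51, 59, 66]

Fragment lengths:
  [0,5): 5 bp
  [5,16): 11 bp
  [16,24): 8 bp
  [24,31): 7 bp
  [31,39): 8 bp
  [39,51): 12 bp
  [51,59): 8 bp
  [59,66): 7 bp
  [66,70): 4 bp

[4,5,7,7,8,8,8,11,12]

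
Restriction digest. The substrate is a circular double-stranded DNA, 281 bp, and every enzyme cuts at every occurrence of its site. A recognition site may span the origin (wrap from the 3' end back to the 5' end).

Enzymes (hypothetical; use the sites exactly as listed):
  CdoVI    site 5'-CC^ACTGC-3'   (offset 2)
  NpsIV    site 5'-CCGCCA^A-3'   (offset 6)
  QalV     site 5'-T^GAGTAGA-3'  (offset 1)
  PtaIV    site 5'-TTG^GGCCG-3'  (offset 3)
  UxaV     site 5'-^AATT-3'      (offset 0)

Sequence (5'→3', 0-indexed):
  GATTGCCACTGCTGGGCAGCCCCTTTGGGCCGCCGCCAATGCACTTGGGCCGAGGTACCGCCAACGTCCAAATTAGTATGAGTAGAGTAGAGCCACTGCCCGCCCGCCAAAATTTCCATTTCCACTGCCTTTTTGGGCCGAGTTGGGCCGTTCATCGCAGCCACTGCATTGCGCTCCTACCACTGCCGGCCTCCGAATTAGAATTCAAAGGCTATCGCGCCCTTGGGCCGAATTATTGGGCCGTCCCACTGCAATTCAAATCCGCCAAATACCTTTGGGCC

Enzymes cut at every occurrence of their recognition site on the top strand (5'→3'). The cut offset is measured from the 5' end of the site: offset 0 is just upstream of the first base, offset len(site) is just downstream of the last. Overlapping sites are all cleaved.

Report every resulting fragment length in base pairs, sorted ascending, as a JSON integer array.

[1,5,5,6,7,8,9,9,9,10,10,11,11,12,13,14,15,15,15,16,17,19,20,24]

Per-enzyme occurrences:
  CdoVI (CCACTGC, off=2): starts [5, 92, 121, 160, 179, 245] → cuts [7, 94, 123, 162, 181, 247]
  NpsIV (CCGCCAA, off=6): starts [32, 57, 103, 261] → cuts [38, 63, 109, 267]
  QalV (TGAGTAGA, off=1): starts [78] → cuts [79]
  PtaIV (TTGGGCCG, off=3): starts [24, 44, 132, 142, 222, 235, 274] → cuts [27, 47, 135, 145, 225, 238, 277]
  UxaV (AATT, off=0): starts [70, 110, 195, 201, 230, 252] → cuts [70, 110, 195, 201, 230, 252]

All cut coordinates (distinct, sorted): [7, 27, 38, 47, 63, 70, 79, 94, 109, 110, 123, 135, 145, 162, 181, 195, 201, 225, 230, 238, 247, 252, 267, 277]

Fragments:
  7→27: 20 bp
  27→38: 11 bp
  38→47: 9 bp
  47→63: 16 bp
  63→70: 7 bp
  70→79: 9 bp
  79→94: 15 bp
  94→109: 15 bp
  109→110: 1 bp
  110→123: 13 bp
  123→135: 12 bp
  135→145: 10 bp
  145→162: 17 bp
  162→181: 19 bp
  181→195: 14 bp
  195→201: 6 bp
  201→225: 24 bp
  225→230: 5 bp
  230→238: 8 bp
  238→247: 9 bp
  247→252: 5 bp
  252→267: 15 bp
  267→277: 10 bp
  277→7 (wrap): 281-277+7 = 11 bp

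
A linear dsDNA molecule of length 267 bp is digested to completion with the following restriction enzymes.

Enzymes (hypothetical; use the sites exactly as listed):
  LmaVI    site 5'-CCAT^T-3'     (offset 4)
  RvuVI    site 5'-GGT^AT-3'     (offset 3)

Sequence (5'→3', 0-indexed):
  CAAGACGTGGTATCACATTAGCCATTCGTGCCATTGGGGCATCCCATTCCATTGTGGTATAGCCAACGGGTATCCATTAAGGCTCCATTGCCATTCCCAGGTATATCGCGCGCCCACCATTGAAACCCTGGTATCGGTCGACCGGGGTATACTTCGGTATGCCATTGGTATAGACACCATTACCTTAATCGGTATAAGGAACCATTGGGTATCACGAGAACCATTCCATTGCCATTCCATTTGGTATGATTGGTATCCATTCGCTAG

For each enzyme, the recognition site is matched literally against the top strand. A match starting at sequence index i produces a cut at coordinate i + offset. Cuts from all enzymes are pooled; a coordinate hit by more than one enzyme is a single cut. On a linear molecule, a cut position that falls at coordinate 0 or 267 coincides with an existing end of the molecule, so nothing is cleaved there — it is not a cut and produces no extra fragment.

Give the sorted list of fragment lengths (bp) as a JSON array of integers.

Scan for sites:
  LmaVI (CCATT, off=4): starts [21, 30, 43, 48, 73, 84, 90, 116, 161, 176, 201, 220, 225, 231, 236, 256] → cuts [25, 34, 47, 52, 77, 88, 94, 120, 165, 180, 205, 224, 229, 235, 240, 260]
  RvuVI (GGTAT, off=3): starts [8, 55, 68, 99, 129, 145, 155, 166, 190, 207, 242, 251] → cuts [11, 58, 71, 102, 132, 148, 158, 169, 193, 210, 245, 254]

Pooled cuts: [11, 25, 34, 47, 52, 58, 71, 77, 88, 94, 102, 120, 132, 148, 158, 165, 169, 180, 193, 205, 210, 224, 229, 235, 240, 245, 254, 260]

Fragment lengths:
  [0,11): 11 bp
  [11,25): 14 bp
  [25,34): 9 bp
  [34,47): 13 bp
  [47,52): 5 bp
  [52,58): 6 bp
  [58,71): 13 bp
  [71,77): 6 bp
  [77,88): 11 bp
  [88,94): 6 bp
  [94,102): 8 bp
  [102,120): 18 bp
  [120,132): 12 bp
  [132,148): 16 bp
  [148,158): 10 bp
  [158,165): 7 bp
  [165,169): 4 bp
  [169,180): 11 bp
  [180,193): 13 bp
  [193,205): 12 bp
  [205,210): 5 bp
  [210,224): 14 bp
  [224,229): 5 bp
  [229,235): 6 bp
  [235,240): 5 bp
  [240,245): 5 bp
  [245,254): 9 bp
  [254,260): 6 bp
  [260,267): 7 bp

[4,5,5,5,5,5,6,6,6,6,6,7,7,8,9,9,10,11,11,11,12,12,13,13,13,14,14,16,18]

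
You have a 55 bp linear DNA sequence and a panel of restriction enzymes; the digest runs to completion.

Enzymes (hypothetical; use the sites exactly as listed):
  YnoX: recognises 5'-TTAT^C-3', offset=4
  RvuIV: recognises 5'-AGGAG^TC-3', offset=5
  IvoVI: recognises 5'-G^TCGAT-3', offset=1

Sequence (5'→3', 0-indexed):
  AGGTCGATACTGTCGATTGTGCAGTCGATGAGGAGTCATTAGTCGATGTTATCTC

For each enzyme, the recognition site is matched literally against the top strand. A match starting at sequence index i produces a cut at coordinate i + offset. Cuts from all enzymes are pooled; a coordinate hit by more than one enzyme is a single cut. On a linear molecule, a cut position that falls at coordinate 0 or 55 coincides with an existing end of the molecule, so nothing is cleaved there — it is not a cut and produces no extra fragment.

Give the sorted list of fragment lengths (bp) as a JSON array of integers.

Site scan:
  YnoX TTATC/4: at [48] ⇒ [52]
  RvuIV AGGAGTC/5: at [30] ⇒ [35]
  IvoVI GTCGAT/1: at [2, 11, 23, 41] ⇒ [3, 12, 24, 42]

All cut coordinates (distinct, sorted): [3, 12, 24, 35, 42, 52]

Fragments:
  [0,3): 3 bp
  [3,12): 9 bp
  [12,24): 12 bp
  [24,35): 11 bp
  [35,42): 7 bp
  [42,52): 10 bp
  [52,55): 3 bp

[3,3,7,9,10,11,12]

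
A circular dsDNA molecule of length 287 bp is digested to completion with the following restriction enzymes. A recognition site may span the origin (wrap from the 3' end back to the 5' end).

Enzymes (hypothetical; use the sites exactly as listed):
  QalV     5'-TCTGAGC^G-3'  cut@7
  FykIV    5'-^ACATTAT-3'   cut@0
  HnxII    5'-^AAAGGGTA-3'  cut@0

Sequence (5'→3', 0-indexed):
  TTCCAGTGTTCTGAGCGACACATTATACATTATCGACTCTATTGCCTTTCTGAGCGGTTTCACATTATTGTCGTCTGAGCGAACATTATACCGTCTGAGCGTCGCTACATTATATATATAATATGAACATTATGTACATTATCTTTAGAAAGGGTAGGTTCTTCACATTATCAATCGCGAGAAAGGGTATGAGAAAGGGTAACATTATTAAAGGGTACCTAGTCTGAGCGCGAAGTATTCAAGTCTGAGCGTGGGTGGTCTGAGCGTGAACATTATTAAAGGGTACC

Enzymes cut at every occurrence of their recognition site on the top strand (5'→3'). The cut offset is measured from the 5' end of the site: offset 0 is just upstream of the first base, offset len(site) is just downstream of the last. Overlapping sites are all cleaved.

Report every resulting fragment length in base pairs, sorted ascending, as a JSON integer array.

Site scan:
  QalV TCTGAGCG/7: at [9, 48, 73, 93, 222, 243, 258] ⇒ [16, 55, 80, 100, 229, 250, 265]
  FykIV ACATTAT/0: at [19, 26, 61, 82, 106, 126, 135, 164, 201, 269] ⇒ [19, 26, 61, 82, 106, 126, 135, 164, 201, 269]
  HnxII AAAGGGTA/0: at [148, 181, 193, 209, 277] ⇒ [148, 181, 193, 209, 277]

Pooled cuts: [16, 19, 26, 55, 61, 80, 82, 100, 106, 126, 135, 148, 164, 181, 193, 201, 209, 229, 250, 265, 269, 277]

Fragments:
  16→19: 3 bp
  19→26: 7 bp
  26→55: 29 bp
  55→61: 6 bp
  61→80: 19 bp
  80→82: 2 bp
  82→100: 18 bp
  100→106: 6 bp
  106→126: 20 bp
  126→135: 9 bp
  135→148: 13 bp
  148→164: 16 bp
  164→181: 17 bp
  181→193: 12 bp
  193→201: 8 bp
  201→209: 8 bp
  209→229: 20 bp
  229→250: 21 bp
  250→265: 15 bp
  265→269: 4 bp
  269→277: 8 bp
  277→16 (wrap): 287-277+16 = 26 bp

[2,3,4,6,6,7,8,8,8,9,12,13,15,16,17,18,19,20,20,21,26,29]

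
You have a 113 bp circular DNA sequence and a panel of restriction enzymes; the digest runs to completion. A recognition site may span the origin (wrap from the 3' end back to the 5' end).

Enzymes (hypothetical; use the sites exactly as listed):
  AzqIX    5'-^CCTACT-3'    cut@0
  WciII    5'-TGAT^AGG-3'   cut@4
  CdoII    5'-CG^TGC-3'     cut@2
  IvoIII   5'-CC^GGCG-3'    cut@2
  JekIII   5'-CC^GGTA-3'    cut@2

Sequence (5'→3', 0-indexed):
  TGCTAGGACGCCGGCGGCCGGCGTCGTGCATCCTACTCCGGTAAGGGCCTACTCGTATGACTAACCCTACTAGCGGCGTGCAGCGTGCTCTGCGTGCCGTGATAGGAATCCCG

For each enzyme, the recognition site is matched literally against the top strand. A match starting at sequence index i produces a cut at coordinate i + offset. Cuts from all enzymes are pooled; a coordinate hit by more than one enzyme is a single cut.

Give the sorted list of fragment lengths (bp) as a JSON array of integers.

Site scan:
  AzqIX (CCTACT, off=0): starts [31, 47, 65] → cuts [31, 47, 65]
  WciII (TGATAGG, off=4): starts [99] → cuts [103]
  CdoII (CGTGC, off=2): starts [24, 76, 83, 92, 111] → cuts [0, 26, 78, 85, 94]
  IvoIII (CCGGCG, off=2): starts [10, 17] → cuts [12, 19]
  JekIII (CCGGTA, off=2): starts [37] → cuts [39]

Pooled cuts: [0, 12, 19, 26, 31, 39, 47, 65, 78, 85, 94, 103]

Fragment lengths:
  0→12: 12 bp
  12→19: 7 bp
  19→26: 7 bp
  26→31: 5 bp
  31→39: 8 bp
  39→47: 8 bp
  47→65: 18 bp
  65→78: 13 bp
  78→85: 7 bp
  85→94: 9 bp
  94→103: 9 bp
  103→0 (wrap): 113-103+0 = 10 bp

[5,7,7,7,8,8,9,9,10,12,13,18]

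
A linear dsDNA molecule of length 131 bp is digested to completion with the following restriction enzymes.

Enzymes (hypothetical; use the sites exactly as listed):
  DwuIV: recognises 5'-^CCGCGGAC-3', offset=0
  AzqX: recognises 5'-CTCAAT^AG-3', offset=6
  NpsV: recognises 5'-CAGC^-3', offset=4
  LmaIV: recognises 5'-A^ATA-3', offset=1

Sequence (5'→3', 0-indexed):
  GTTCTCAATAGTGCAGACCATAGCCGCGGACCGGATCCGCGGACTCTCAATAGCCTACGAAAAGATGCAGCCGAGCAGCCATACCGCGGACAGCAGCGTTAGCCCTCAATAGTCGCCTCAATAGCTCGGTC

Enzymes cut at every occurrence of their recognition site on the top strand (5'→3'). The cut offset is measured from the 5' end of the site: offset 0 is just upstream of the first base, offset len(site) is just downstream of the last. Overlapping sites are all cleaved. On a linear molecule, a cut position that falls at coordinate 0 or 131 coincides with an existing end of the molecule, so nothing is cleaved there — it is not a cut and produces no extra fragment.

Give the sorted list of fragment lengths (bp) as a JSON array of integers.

[2,2,2,2,3,4,7,8,9,10,11,11,13,13,14,20]

Site scan:
  DwuIV CCGCGGAC/0: at [23, 36, 83] ⇒ [23, 36, 83]
  AzqX CTCAATAG/6: at [3, 45, 104, 116] ⇒ [9, 51, 110, 122]
  NpsV CAGC/4: at [67, 75, 90, 93] ⇒ [71, 79, 94, 97]
  LmaIV AATA/1: at [6, 48, 107, 119] ⇒ [7, 49, 108, 120]

Pooled cuts: [7, 9, 23, 36, 49, 51, 71, 79, 83, 94, 97, 108, 110, 120, 122]

Fragment lengths:
  [0,7): 7 bp
  [7,9): 2 bp
  [9,23): 14 bp
  [23,36): 13 bp
  [36,49): 13 bp
  [49,51): 2 bp
  [51,71): 20 bp
  [71,79): 8 bp
  [79,83): 4 bp
  [83,94): 11 bp
  [94,97): 3 bp
  [97,108): 11 bp
  [108,110): 2 bp
  [110,120): 10 bp
  [120,122): 2 bp
  [122,131): 9 bp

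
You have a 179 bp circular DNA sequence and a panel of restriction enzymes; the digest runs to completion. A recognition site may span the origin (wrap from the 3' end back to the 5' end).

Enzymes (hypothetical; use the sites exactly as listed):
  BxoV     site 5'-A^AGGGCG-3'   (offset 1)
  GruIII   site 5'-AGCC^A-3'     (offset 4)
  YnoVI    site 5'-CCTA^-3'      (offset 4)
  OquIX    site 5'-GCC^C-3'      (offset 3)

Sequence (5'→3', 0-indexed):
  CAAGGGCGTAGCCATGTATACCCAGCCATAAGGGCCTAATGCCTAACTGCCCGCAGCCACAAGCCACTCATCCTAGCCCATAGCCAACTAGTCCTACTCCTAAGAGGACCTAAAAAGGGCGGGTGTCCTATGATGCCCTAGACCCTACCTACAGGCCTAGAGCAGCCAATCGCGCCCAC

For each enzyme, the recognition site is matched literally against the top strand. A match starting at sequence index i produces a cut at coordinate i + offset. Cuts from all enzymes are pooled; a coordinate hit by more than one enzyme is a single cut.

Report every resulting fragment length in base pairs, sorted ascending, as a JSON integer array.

[3,3,3,4,5,6,6,7,7,7,7,7,7,8,8,9,10,10,11,11,11,14,15]

Scan for sites:
  BxoV (AAGGGCG, off=1): starts [1, 114] → cuts [2, 115]
  GruIII (AGCCA, off=4): starts [9, 23, 54, 61, 81, 163] → cuts [13, 27, 58, 65, 85, 167]
  YnoVI (CCTA, off=4): starts [34, 41, 71, 92, 98, 108, 126, 136, 143, 147, 155] → cuts [38, 45, 75, 96, 102, 112, 130, 140, 147, 151, 159]
  OquIX (GCCC, off=3): starts [48, 75, 134, 173] → cuts [51, 78, 137, 176]

All cut coordinates (distinct, sorted): [2, 13, 27, 38, 45, 51, 58, 65, 75, 78, 85, 96, 102, 112, 115, 130, 137, 140, 147, 151, 159, 167, 176]

Fragments:
  2→13: 11 bp
  13→27: 14 bp
  27→38: 11 bp
  38→45: 7 bp
  45→51: 6 bp
  51→58: 7 bp
  58→65: 7 bp
  65→75: 10 bp
  75→78: 3 bp
  78→85: 7 bp
  85→96: 11 bp
  96→102: 6 bp
  102→112: 10 bp
  112→115: 3 bp
  115→130: 15 bp
  130→137: 7 bp
  137→140: 3 bp
  140→147: 7 bp
  147→151: 4 bp
  151→159: 8 bp
  159→167: 8 bp
  167→176: 9 bp
  176→2 (wrap): 179-176+2 = 5 bp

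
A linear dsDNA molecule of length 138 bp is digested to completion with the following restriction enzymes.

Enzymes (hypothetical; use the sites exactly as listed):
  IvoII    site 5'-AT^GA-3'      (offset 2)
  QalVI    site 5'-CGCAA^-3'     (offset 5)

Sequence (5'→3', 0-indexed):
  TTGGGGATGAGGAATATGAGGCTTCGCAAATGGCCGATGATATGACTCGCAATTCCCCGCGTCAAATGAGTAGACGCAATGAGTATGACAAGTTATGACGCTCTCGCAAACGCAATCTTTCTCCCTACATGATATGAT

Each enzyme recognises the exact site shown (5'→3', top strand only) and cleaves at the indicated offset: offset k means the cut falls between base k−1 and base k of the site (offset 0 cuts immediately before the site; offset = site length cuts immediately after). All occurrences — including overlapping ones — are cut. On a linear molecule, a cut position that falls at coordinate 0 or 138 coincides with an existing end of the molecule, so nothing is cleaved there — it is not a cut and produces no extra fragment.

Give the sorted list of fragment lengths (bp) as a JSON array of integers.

Per-enzyme occurrences:
  IvoII ATGA/2: at [6, 15, 36, 41, 65, 78, 84, 94, 128, 133] ⇒ [8, 17, 38, 43, 67, 80, 86, 96, 130, 135]
  QalVI CGCAA/5: at [24, 47, 74, 104, 110] ⇒ [29, 52, 79, 109, 115]

All cut coordinates (distinct, sorted): [8, 17, 29, 38, 43, 52, 67, 79, 80, 86, 96, 109, 115, 130, 135]

Fragment lengths:
  [0,8): 8 bp
  [8,17): 9 bp
  [17,29): 12 bp
  [29,38): 9 bp
  [38,43): 5 bp
  [43,52): 9 bp
  [52,67): 15 bp
  [67,79): 12 bp
  [79,80): 1 bp
  [80,86): 6 bp
  [86,96): 10 bp
  [96,109): 13 bp
  [109,115): 6 bp
  [115,130): 15 bp
  [130,135): 5 bp
  [135,138): 3 bp

[1,3,5,5,6,6,8,9,9,9,10,12,12,13,15,15]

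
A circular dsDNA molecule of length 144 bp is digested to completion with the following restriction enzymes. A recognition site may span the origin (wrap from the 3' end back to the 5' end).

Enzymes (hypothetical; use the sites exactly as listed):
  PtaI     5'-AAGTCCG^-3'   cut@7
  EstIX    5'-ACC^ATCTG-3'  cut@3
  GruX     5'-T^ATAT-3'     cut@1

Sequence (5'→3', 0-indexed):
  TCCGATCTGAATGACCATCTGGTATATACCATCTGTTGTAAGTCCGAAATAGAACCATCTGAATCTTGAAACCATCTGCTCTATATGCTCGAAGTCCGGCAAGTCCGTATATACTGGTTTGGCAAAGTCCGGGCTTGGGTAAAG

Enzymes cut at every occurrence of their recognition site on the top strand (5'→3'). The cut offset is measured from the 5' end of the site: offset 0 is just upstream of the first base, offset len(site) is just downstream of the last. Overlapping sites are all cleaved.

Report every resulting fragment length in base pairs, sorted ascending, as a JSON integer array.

Scan for sites:
  PtaI AAGTCCG/7: at [39, 91, 100, 124, 141] ⇒ [4, 46, 98, 107, 131]
  EstIX ACCATCTG/3: at [13, 27, 53, 70] ⇒ [16, 30, 56, 73]
  GruX TATAT/1: at [22, 81, 107] ⇒ [23, 82, 108]

All cut coordinates (distinct, sorted): [4, 16, 23, 30, 46, 56, 73, 82, 98, 107, 108, 131]

Fragments:
  4→16: 12 bp
  16→23: 7 bp
  23→30: 7 bp
  30→46: 16 bp
  46→56: 10 bp
  56→73: 17 bp
  73→82: 9 bp
  82→98: 16 bp
  98→107: 9 bp
  107→108: 1 bp
  108→131: 23 bp
  131→4 (wrap): 144-131+4 = 17 bp

[1,7,7,9,9,10,12,16,16,17,17,23]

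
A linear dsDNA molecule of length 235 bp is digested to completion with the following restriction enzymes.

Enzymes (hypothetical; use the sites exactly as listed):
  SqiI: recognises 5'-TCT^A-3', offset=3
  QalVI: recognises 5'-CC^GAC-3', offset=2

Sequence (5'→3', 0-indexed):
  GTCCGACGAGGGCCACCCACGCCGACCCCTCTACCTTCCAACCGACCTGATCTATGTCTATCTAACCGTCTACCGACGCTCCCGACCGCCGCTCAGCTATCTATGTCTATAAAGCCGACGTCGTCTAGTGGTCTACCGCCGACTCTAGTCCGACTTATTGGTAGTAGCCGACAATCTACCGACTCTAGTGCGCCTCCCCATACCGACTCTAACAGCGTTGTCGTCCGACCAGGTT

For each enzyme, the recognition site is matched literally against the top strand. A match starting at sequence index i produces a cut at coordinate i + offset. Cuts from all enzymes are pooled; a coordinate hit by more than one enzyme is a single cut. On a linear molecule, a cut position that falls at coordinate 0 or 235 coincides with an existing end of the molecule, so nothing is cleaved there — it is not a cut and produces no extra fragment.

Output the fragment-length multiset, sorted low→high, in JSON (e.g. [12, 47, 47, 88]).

[3,3,4,4,5,6,6,6,6,6,6,8,8,8,8,9,9,9,10,10,11,16,18,18,19,19]

Scan for sites:
  SqiI TCTA/3: at [29, 50, 56, 60, 68, 99, 105, 123, 131, 143, 174, 183, 207] ⇒ [32, 53, 59, 63, 71, 102, 108, 126, 134, 146, 177, 186, 210]
  QalVI CCGAC/2: at [2, 21, 41, 72, 81, 114, 138, 149, 167, 178, 202, 224] ⇒ [4, 23, 43, 74, 83, 116, 140, 151, 169, 180, 204, 226]

Pooled cuts: [4, 23, 32, 43, 53, 59, 63, 71, 74, 83, 102, 108, 116, 126, 134, 140, 146, 151, 169, 177, 180, 186, 204, 210, 226]

Fragments:
  [0,4): 4 bp
  [4,23): 19 bp
  [23,32): 9 bp
  [32,43): 11 bp
  [43,53): 10 bp
  [53,59): 6 bp
  [59,63): 4 bp
  [63,71): 8 bp
  [71,74): 3 bp
  [74,83): 9 bp
  [83,102): 19 bp
  [102,108): 6 bp
  [108,116): 8 bp
  [116,126): 10 bp
  [126,134): 8 bp
  [134,140): 6 bp
  [140,146): 6 bp
  [146,151): 5 bp
  [151,169): 18 bp
  [169,177): 8 bp
  [177,180): 3 bp
  [180,186): 6 bp
  [186,204): 18 bp
  [204,210): 6 bp
  [210,226): 16 bp
  [226,235): 9 bp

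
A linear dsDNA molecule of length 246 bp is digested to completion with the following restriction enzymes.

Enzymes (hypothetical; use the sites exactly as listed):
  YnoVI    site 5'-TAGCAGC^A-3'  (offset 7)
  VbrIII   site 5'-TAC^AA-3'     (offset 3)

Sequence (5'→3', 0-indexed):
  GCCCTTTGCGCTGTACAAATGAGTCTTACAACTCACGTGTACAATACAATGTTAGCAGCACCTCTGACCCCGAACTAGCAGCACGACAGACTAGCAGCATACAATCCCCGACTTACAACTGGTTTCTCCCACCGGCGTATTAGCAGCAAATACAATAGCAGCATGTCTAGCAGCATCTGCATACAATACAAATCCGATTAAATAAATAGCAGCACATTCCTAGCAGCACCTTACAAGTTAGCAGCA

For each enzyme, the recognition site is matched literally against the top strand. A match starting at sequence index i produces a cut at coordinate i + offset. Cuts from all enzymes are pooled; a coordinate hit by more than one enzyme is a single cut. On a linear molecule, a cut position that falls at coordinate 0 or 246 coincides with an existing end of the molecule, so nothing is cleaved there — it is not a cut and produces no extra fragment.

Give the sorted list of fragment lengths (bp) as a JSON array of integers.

[1,4,5,5,6,7,9,10,11,12,12,13,13,14,14,16,16,23,24,31]

Scan for sites:
  YnoVI TAGCAGCA/7: at [52, 75, 91, 140, 155, 167, 206, 220, 238] ⇒ [59, 82, 98, 147, 162, 174, 213, 227, 245]
  VbrIII TACAA/3: at [13, 26, 39, 44, 99, 113, 150, 181, 186, 231] ⇒ [16, 29, 42, 47, 102, 116, 153, 184, 189, 234]

All cut coordinates (distinct, sorted): [16, 29, 42, 47, 59, 82, 98, 102, 116, 147, 153, 162, 174, 184, 189, 213, 227, 234, 245]

Fragment lengths:
  [0,16): 16 bp
  [16,29): 13 bp
  [29,42): 13 bp
  [42,47): 5 bp
  [47,59): 12 bp
  [59,82): 23 bp
  [82,98): 16 bp
  [98,102): 4 bp
  [102,116): 14 bp
  [116,147): 31 bp
  [147,153): 6 bp
  [153,162): 9 bp
  [162,174): 12 bp
  [174,184): 10 bp
  [184,189): 5 bp
  [189,213): 24 bp
  [213,227): 14 bp
  [227,234): 7 bp
  [234,245): 11 bp
  [245,246): 1 bp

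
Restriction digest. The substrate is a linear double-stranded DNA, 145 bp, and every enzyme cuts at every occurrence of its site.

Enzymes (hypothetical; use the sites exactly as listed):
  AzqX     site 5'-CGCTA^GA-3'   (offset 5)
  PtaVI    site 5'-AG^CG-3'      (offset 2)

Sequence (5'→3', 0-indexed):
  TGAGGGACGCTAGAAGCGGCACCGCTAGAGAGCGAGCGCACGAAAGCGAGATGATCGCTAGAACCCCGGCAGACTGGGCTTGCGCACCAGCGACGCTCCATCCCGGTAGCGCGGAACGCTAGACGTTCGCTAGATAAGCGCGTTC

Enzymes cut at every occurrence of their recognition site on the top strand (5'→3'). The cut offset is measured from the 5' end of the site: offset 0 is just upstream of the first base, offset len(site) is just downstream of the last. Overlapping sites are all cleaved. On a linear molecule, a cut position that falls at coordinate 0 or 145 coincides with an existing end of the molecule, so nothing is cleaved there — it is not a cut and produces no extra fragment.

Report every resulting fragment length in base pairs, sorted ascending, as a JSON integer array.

[4,4,5,6,7,10,11,11,12,12,14,19,30]

Scan for sites:
  AzqX (CGCTAGA, off=5): starts [7, 22, 55, 116, 127] → cuts [12, 27, 60, 121, 132]
  PtaVI (AGCG, off=2): starts [14, 30, 34, 44, 88, 107, 136] → cuts [16, 32, 36, 46, 90, 109, 138]

All cut coordinates (distinct, sorted): [12, 16, 27, 32, 36, 46, 60, 90, 109, 121, 132, 138]

Fragment lengths:
  [0,12): 12 bp
  [12,16): 4 bp
  [16,27): 11 bp
  [27,32): 5 bp
  [32,36): 4 bp
  [36,46): 10 bp
  [46,60): 14 bp
  [60,90): 30 bp
  [90,109): 19 bp
  [109,121): 12 bp
  [121,132): 11 bp
  [132,138): 6 bp
  [138,145): 7 bp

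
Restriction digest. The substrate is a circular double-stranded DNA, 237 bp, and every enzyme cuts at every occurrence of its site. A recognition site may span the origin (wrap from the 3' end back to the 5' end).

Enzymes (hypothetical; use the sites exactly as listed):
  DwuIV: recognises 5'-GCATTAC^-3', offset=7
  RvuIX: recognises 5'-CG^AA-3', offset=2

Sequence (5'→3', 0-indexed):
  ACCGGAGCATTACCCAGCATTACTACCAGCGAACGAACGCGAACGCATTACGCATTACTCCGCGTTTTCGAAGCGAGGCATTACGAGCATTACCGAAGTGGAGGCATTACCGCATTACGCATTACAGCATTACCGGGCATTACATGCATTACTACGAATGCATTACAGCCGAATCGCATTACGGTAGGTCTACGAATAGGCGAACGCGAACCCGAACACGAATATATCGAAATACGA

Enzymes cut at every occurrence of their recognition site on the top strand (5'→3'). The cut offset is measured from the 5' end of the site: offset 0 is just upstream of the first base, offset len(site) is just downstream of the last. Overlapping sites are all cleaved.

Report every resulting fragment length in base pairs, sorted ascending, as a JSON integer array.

[2,4,4,5,6,6,6,6,7,7,7,8,8,8,8,9,9,9,10,10,10,10,11,12,12,14,14,15]

Site scan:
  DwuIV (GCATTAC, off=7): starts [6, 16, 44, 51, 77, 86, 103, 111, 118, 126, 136, 145, 159, 175] → cuts [13, 23, 51, 58, 84, 93, 110, 118, 125, 133, 143, 152, 166, 182]
  RvuIX (CGAA, off=2): starts [29, 33, 39, 68, 93, 154, 169, 192, 200, 206, 212, 218, 227, 234] → cuts [31, 35, 41, 70, 95, 156, 171, 194, 202, 208, 214, 220, 229, 236]

Pooled cuts: [13, 23, 31, 35, 41, 51, 58, 70, 84, 93, 95, 110, 118, 125, 133, 143, 152, 156, 166, 171, 182, 194, 202, 208, 214, 220, 229, 236]

Fragments:
  13→23: 10 bp
  23→31: 8 bp
  31→35: 4 bp
  35→41: 6 bp
  41→51: 10 bp
  51→58: 7 bp
  58→70: 12 bp
  70→84: 14 bp
  84→93: 9 bp
  93→95: 2 bp
  95→110: 15 bp
  110→118: 8 bp
  118→125: 7 bp
  125→133: 8 bp
  133→143: 10 bp
  143→152: 9 bp
  152→156: 4 bp
  156→166: 10 bp
  166→171: 5 bp
  171→182: 11 bp
  182→194: 12 bp
  194→202: 8 bp
  202→208: 6 bp
  208→214: 6 bp
  214→220: 6 bp
  220→229: 9 bp
  229→236: 7 bp
  236→13 (wrap): 237-236+13 = 14 bp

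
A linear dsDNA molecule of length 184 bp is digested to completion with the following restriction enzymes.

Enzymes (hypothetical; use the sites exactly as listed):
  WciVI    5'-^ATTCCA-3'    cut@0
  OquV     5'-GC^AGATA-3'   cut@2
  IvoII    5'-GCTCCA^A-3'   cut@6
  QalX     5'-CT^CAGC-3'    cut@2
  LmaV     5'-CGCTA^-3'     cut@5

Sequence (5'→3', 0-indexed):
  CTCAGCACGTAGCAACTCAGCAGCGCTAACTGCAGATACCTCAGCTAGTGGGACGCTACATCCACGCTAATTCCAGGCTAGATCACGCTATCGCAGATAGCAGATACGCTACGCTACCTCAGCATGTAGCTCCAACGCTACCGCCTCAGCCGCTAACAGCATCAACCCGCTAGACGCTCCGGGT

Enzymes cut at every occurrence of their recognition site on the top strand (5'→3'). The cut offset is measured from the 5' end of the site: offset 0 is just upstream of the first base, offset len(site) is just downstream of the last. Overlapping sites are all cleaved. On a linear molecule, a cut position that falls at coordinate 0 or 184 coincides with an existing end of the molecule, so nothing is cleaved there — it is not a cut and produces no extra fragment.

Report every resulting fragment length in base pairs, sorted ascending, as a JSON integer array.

Site scan:
  WciVI ATTCCA/0: at [69] ⇒ [69]
  OquV GCAGATA/2: at [31, 92, 99] ⇒ [33, 94, 101]
  IvoII GCTCCAA/6: at [128] ⇒ [134]
  QalX CTCAGC/2: at [0, 15, 39, 117, 144] ⇒ [2, 17, 41, 119, 146]
  LmaV CGCTA/5: at [23, 53, 64, 85, 106, 111, 135, 150, 167] ⇒ [28, 58, 69, 90, 111, 116, 140, 155, 172]

All cut coordinates (distinct, sorted): [2, 17, 28, 33, 41, 58, 69, 90, 94, 101, 111, 116, 119, 134, 140, 146, 155, 172]

Fragment lengths:
  [0,2): 2 bp
  [2,17): 15 bp
  [17,28): 11 bp
  [28,33): 5 bp
  [33,41): 8 bp
  [41,58): 17 bp
  [58,69): 11 bp
  [69,90): 21 bp
  [90,94): 4 bp
  [94,101): 7 bp
  [101,111): 10 bp
  [111,116): 5 bp
  [116,119): 3 bp
  [119,134): 15 bp
  [134,140): 6 bp
  [140,146): 6 bp
  [146,155): 9 bp
  [155,172): 17 bp
  [172,184): 12 bp

[2,3,4,5,5,6,6,7,8,9,10,11,11,12,15,15,17,17,21]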